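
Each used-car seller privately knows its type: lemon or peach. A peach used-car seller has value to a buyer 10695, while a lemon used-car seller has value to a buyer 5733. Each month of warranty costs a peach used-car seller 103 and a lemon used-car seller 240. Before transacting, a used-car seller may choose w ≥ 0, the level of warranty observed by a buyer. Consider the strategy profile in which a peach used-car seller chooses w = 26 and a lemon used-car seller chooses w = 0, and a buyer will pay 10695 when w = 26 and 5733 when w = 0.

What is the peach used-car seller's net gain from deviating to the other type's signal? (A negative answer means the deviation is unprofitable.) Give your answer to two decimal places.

Playing w = 26 the peach used-car seller receives 10695 − 103 × 26 = 8017.
Deviating to w = 0 yields 5733 instead.
Gain from deviating: 5733 − 8017 = -2284.00.
The gain is negative, so the peach type's incentive-compatibility constraint is satisfied.

-2284.00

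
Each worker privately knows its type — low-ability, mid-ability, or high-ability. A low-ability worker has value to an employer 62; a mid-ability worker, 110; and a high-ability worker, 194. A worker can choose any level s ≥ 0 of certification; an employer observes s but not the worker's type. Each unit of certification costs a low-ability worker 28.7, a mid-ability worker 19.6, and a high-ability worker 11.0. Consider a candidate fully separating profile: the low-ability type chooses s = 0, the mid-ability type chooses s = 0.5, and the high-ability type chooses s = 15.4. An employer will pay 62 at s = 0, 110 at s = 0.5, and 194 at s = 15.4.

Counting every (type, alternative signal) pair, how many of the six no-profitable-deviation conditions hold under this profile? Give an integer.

High-ability (own payoff 194 − 11.0×15.4 = 24.6): to s=0 gives 62 → profitable ✗; to s=0.5 gives 110 − 11.0×0.5 = 104.5 → profitable ✗.
Mid-ability (own payoff 110 − 19.6×0.5 = 100.2): to s=0 gives 62 → no gain ✓; to s=15.4 gives 194 − 19.6×15.4 = -107.84 → no gain ✓.
Low-ability (own payoff 62): to s=0.5 gives 110 − 28.7×0.5 = 95.65 → profitable ✗; to s=15.4 gives 194 − 28.7×15.4 = -247.98 → no gain ✓.
3 of the 6 constraints hold; not an equilibrium.

3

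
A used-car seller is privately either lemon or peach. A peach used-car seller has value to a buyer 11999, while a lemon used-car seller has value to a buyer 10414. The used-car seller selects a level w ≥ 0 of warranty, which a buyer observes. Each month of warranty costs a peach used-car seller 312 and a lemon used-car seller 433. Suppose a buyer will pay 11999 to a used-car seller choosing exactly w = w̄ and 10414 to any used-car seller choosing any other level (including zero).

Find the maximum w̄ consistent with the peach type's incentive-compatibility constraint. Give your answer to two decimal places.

Choosing w̄ yields the peach type 11999 − 312·w̄; choosing zero yields 10414.
The peach type is indifferent at 11999 − 312·w̄ = 10414, i.e. w̄ = (11999 − 10414) / 312 ≈ 5.08.
For any w̄ above 5.08 the peach type would rather pool at zero, so separation collapses.

5.08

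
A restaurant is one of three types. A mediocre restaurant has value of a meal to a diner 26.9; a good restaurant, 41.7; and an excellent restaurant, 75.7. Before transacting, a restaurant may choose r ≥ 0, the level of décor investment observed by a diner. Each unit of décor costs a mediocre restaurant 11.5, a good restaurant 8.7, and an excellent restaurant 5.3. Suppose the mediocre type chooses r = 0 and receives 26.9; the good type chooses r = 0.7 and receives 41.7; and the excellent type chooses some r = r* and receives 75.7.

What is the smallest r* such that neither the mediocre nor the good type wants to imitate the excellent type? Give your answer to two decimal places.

Mediocre type (on-path payoff 26.9) won't mimic when 26.9 ≥ 75.7 − 11.5·r*, i.e. r* ≥ 4.24.
Good type (on-path payoff 41.7 − 8.7×0.7 = 35.61) won't mimic when 35.61 ≥ 75.7 − 8.7·r*, i.e. r* ≥ 4.61.
Both must hold, so r* = max(4.24, 4.61) = 4.61. The good type's constraint binds.

4.61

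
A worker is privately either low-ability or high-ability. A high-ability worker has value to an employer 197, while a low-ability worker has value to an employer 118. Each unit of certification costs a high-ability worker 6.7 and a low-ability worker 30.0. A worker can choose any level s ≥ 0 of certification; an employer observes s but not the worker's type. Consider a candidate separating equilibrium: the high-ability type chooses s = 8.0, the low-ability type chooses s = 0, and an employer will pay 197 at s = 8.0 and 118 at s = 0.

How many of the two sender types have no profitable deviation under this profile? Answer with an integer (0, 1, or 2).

High-ability type: signal → 197 − 6.7 × 8.0 = 143.4; deviate to 0 → 118. IC holds (143.4 ≥ 118).
Low-ability type: stay at 0 → 118; mimic → 197 − 30.0 × 8.0 = -43. IC holds (118 ≥ -43).
2 of 2 constraints hold, so this is a separating equilibrium.

2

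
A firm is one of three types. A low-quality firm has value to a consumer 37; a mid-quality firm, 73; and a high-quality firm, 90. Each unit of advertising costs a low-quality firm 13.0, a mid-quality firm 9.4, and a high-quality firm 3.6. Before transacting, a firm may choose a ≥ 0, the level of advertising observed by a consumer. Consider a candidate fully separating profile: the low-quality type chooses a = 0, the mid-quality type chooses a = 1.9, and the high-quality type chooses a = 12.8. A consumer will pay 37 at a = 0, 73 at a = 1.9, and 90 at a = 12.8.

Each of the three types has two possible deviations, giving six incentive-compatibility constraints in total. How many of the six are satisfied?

4

Mid-quality (own payoff 73 − 9.4×1.9 = 55.14): to a=0 gives 37 → no gain ✓; to a=12.8 gives 90 − 9.4×12.8 = -30.32 → no gain ✓.
High-quality (own payoff 90 − 3.6×12.8 = 43.92): to a=0 gives 37 → no gain ✓; to a=1.9 gives 73 − 3.6×1.9 = 66.16 → profitable ✗.
Low-quality (own payoff 37): to a=1.9 gives 73 − 13.0×1.9 = 48.3 → profitable ✗; to a=12.8 gives 90 − 13.0×12.8 = -76.4 → no gain ✓.
4 of the 6 constraints hold; not an equilibrium.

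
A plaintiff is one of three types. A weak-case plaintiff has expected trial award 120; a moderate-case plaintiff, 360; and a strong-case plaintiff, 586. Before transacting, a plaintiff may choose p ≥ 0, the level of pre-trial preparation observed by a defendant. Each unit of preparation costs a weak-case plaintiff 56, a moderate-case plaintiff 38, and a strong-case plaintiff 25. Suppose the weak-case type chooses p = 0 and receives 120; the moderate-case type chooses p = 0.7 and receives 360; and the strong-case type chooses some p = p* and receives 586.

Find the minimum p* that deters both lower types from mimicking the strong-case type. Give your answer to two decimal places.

Moderate-case type (on-path payoff 360 − 38×0.7 = 333.4) won't mimic when 333.4 ≥ 586 − 38·p*, i.e. p* ≥ 6.65.
Weak-case type (on-path payoff 120) won't mimic when 120 ≥ 586 − 56·p*, i.e. p* ≥ 8.32.
Both must hold, so p* = max(8.32, 6.65) = 8.32. The weak-case type's constraint binds.

8.32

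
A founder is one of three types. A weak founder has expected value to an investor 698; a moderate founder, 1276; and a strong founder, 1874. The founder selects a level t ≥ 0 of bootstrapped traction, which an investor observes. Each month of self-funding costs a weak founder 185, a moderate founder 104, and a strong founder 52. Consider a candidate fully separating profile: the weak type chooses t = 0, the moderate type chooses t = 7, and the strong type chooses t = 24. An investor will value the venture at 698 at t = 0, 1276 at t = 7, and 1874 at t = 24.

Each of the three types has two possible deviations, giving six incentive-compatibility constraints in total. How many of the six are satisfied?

3

Moderate (own payoff 1276 − 104×7 = 548): to t=0 gives 698 → profitable ✗; to t=24 gives 1874 − 104×24 = -622 → no gain ✓.
Strong (own payoff 1874 − 52×24 = 626): to t=0 gives 698 → profitable ✗; to t=7 gives 1276 − 52×7 = 912 → profitable ✗.
Weak (own payoff 698): to t=7 gives 1276 − 185×7 = -19 → no gain ✓; to t=24 gives 1874 − 185×24 = -2566 → no gain ✓.
3 of the 6 constraints hold; not an equilibrium.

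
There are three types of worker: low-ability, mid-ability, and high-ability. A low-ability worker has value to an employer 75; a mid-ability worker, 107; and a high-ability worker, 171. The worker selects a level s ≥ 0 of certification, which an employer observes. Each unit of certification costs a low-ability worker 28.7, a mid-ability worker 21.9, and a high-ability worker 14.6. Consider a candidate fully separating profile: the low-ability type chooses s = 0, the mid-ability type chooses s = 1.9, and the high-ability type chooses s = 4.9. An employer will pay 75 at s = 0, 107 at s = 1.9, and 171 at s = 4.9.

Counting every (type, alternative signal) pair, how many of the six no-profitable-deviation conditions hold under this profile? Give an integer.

Mid-ability (own payoff 107 − 21.9×1.9 = 65.39): to s=0 gives 75 → profitable ✗; to s=4.9 gives 171 − 21.9×4.9 = 63.69 → no gain ✓.
High-ability (own payoff 171 − 14.6×4.9 = 99.46): to s=0 gives 75 → no gain ✓; to s=1.9 gives 107 − 14.6×1.9 = 79.26 → no gain ✓.
Low-ability (own payoff 75): to s=1.9 gives 107 − 28.7×1.9 = 52.47 → no gain ✓; to s=4.9 gives 171 − 28.7×4.9 = 30.37 → no gain ✓.
5 of the 6 constraints hold; not an equilibrium.

5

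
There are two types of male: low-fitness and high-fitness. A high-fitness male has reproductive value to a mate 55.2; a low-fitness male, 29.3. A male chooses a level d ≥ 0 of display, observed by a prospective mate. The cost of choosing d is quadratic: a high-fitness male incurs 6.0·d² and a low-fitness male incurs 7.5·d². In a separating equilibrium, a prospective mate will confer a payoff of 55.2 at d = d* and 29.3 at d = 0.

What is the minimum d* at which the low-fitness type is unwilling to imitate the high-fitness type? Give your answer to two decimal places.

1.86

The low-fitness type at d = 0 receives 29.3; imitating at d* yields 55.2 − 7.5·d*².
Indifference: 29.3 = 55.2 − 7.5·d*², so d*² = (55.2 − 29.3) / 7.5 ≈ 3.4533.
d* = √3.4533 ≈ 1.86.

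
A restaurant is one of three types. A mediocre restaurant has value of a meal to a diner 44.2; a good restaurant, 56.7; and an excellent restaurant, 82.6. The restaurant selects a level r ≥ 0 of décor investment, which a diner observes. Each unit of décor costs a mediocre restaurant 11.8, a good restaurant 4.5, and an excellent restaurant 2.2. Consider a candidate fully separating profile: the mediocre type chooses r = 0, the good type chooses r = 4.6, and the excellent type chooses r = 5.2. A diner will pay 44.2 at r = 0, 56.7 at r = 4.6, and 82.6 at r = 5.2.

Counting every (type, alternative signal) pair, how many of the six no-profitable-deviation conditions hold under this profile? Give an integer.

Excellent (own payoff 82.6 − 2.2×5.2 = 71.16): to r=0 gives 44.2 → no gain ✓; to r=4.6 gives 56.7 − 2.2×4.6 = 46.58 → no gain ✓.
Good (own payoff 56.7 − 4.5×4.6 = 36): to r=0 gives 44.2 → profitable ✗; to r=5.2 gives 82.6 − 4.5×5.2 = 59.2 → profitable ✗.
Mediocre (own payoff 44.2): to r=4.6 gives 56.7 − 11.8×4.6 = 2.42 → no gain ✓; to r=5.2 gives 82.6 − 11.8×5.2 = 21.24 → no gain ✓.
4 of the 6 constraints hold; not an equilibrium.

4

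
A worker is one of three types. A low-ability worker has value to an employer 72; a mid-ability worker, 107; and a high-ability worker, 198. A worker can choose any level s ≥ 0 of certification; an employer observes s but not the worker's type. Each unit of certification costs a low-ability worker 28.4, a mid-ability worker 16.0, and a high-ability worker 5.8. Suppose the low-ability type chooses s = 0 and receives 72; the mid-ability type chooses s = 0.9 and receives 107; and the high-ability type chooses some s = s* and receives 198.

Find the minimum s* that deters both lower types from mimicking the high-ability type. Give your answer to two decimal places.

6.59

Low-ability type (on-path payoff 72) won't mimic when 72 ≥ 198 − 28.4·s*, i.e. s* ≥ 4.44.
Mid-ability type (on-path payoff 107 − 16.0×0.9 = 92.6) won't mimic when 92.6 ≥ 198 − 16.0·s*, i.e. s* ≥ 6.59.
Both must hold, so s* = max(4.44, 6.59) = 6.59. The mid-ability type's constraint binds.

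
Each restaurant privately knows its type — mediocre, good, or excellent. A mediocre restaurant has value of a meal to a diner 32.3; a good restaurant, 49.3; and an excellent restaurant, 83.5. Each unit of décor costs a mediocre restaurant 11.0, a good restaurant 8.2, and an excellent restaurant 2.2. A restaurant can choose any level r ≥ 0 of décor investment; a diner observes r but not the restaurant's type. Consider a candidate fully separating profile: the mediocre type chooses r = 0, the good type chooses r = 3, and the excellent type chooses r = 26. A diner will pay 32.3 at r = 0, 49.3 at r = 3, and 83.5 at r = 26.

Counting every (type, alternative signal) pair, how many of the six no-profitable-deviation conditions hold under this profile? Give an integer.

3

Mediocre (own payoff 32.3): to r=3 gives 49.3 − 11.0×3 = 16.3 → no gain ✓; to r=26 gives 83.5 − 11.0×26 = -202.5 → no gain ✓.
Excellent (own payoff 83.5 − 2.2×26 = 26.3): to r=0 gives 32.3 → profitable ✗; to r=3 gives 49.3 − 2.2×3 = 42.7 → profitable ✗.
Good (own payoff 49.3 − 8.2×3 = 24.7): to r=0 gives 32.3 → profitable ✗; to r=26 gives 83.5 − 8.2×26 = -129.7 → no gain ✓.
3 of the 6 constraints hold; not an equilibrium.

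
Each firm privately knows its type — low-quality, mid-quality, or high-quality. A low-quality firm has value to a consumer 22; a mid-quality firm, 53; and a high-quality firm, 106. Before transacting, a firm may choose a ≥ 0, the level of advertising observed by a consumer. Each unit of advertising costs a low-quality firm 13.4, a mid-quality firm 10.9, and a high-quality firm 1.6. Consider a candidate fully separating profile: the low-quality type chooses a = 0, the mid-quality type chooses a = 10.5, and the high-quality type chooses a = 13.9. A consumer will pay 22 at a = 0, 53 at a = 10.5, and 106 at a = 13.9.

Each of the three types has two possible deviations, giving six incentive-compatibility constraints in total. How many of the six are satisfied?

4

Low-quality (own payoff 22): to a=10.5 gives 53 − 13.4×10.5 = -87.7 → no gain ✓; to a=13.9 gives 106 − 13.4×13.9 = -80.26 → no gain ✓.
High-quality (own payoff 106 − 1.6×13.9 = 83.76): to a=0 gives 22 → no gain ✓; to a=10.5 gives 53 − 1.6×10.5 = 36.2 → no gain ✓.
Mid-quality (own payoff 53 − 10.9×10.5 = -61.45): to a=0 gives 22 → profitable ✗; to a=13.9 gives 106 − 10.9×13.9 = -45.51 → profitable ✗.
4 of the 6 constraints hold; not an equilibrium.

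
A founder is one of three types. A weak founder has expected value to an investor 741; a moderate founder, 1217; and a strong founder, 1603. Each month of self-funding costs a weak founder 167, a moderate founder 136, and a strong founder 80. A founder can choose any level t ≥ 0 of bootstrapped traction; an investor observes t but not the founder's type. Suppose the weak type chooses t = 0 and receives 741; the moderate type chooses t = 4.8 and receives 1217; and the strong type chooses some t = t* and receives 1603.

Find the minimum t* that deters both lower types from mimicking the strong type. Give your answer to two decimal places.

7.64

Moderate type (on-path payoff 1217 − 136×4.8 = 564.2) won't mimic when 564.2 ≥ 1603 − 136·t*, i.e. t* ≥ 7.64.
Weak type (on-path payoff 741) won't mimic when 741 ≥ 1603 − 167·t*, i.e. t* ≥ 5.16.
Both must hold, so t* = max(5.16, 7.64) = 7.64. The moderate type's constraint binds.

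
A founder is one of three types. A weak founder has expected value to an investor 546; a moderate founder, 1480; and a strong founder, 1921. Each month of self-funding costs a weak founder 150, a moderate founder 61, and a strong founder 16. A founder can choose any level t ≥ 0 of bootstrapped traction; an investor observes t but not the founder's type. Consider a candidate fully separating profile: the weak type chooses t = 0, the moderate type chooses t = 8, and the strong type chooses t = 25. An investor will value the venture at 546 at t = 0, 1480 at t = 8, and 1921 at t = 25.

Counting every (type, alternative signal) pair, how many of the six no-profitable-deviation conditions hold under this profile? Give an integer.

Weak (own payoff 546): to t=8 gives 1480 − 150×8 = 280 → no gain ✓; to t=25 gives 1921 − 150×25 = -1829 → no gain ✓.
Strong (own payoff 1921 − 16×25 = 1521): to t=0 gives 546 → no gain ✓; to t=8 gives 1480 − 16×8 = 1352 → no gain ✓.
Moderate (own payoff 1480 − 61×8 = 992): to t=0 gives 546 → no gain ✓; to t=25 gives 1921 − 61×25 = 396 → no gain ✓.
6 of the 6 constraints hold; this profile is a separating equilibrium.

6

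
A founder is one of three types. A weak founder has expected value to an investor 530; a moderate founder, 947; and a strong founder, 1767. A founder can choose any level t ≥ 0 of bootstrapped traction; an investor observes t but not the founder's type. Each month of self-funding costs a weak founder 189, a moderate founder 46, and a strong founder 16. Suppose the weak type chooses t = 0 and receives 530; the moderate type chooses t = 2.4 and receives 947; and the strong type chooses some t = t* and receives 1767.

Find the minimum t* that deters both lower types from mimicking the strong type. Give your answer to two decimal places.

Weak type (on-path payoff 530) won't mimic when 530 ≥ 1767 − 189·t*, i.e. t* ≥ 6.54.
Moderate type (on-path payoff 947 − 46×2.4 = 836.6) won't mimic when 836.6 ≥ 1767 − 46·t*, i.e. t* ≥ 20.23.
Both must hold, so t* = max(6.54, 20.23) = 20.23. The moderate type's constraint binds.

20.23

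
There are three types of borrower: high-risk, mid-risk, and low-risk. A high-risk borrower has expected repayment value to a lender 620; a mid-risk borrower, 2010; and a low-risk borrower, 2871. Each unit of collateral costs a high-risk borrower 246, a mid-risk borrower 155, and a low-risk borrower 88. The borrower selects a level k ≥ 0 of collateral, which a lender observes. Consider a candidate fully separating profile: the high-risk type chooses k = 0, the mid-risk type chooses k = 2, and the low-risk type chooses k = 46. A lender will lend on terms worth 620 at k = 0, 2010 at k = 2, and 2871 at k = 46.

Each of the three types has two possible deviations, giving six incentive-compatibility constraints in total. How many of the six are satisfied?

3

Low-risk (own payoff 2871 − 88×46 = -1177): to k=0 gives 620 → profitable ✗; to k=2 gives 2010 − 88×2 = 1834 → profitable ✗.
High-risk (own payoff 620): to k=2 gives 2010 − 246×2 = 1518 → profitable ✗; to k=46 gives 2871 − 246×46 = -8445 → no gain ✓.
Mid-risk (own payoff 2010 − 155×2 = 1700): to k=0 gives 620 → no gain ✓; to k=46 gives 2871 − 155×46 = -4259 → no gain ✓.
3 of the 6 constraints hold; not an equilibrium.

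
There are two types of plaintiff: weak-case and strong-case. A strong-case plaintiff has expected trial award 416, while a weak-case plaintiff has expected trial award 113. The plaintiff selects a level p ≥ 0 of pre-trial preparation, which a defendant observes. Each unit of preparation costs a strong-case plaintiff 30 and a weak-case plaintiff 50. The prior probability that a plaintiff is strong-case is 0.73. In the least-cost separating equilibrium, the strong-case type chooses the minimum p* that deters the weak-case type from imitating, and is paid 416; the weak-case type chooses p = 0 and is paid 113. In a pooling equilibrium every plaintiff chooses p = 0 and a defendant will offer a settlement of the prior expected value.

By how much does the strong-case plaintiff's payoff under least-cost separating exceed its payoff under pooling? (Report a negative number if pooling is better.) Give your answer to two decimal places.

Least-cost separating signal: p* solves 113 = 416 − 50·p*, so p* = (416 − 113)/50 = 6.06.
Strong-case type's separating payoff: 416 − 30 × p* = 416 − 30 × (416 − 113)/50 = 416 − 9090/50 = 234.2.
Pooling payoff: 0.73 × 416 + 0.27 × 113 = 334.19.
Difference: 234.2 − 334.19 = -99.99.
The strong-case type would prefer the pooling outcome.

-99.99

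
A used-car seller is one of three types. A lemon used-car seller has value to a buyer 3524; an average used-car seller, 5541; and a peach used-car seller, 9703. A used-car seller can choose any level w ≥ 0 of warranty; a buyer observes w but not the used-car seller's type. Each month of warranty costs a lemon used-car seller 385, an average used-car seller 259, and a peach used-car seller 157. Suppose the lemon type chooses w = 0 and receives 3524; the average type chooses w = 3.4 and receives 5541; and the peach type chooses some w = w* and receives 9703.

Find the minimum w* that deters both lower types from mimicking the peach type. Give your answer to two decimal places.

19.47

Average type (on-path payoff 5541 − 259×3.4 = 4660.4) won't mimic when 4660.4 ≥ 9703 − 259·w*, i.e. w* ≥ 19.47.
Lemon type (on-path payoff 3524) won't mimic when 3524 ≥ 9703 − 385·w*, i.e. w* ≥ 16.05.
Both must hold, so w* = max(16.05, 19.47) = 19.47. The average type's constraint binds.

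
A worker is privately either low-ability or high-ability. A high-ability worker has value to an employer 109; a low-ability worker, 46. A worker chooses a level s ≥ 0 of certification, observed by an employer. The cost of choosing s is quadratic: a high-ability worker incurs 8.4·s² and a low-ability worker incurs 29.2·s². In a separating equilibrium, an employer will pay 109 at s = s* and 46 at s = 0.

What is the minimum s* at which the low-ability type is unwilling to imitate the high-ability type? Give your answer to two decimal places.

The low-ability type at s = 0 receives 46; imitating at s* yields 109 − 29.2·s*².
Indifference: 46 = 109 − 29.2·s*², so s*² = (109 − 46) / 29.2 ≈ 2.1575.
s* = √2.1575 ≈ 1.47.

1.47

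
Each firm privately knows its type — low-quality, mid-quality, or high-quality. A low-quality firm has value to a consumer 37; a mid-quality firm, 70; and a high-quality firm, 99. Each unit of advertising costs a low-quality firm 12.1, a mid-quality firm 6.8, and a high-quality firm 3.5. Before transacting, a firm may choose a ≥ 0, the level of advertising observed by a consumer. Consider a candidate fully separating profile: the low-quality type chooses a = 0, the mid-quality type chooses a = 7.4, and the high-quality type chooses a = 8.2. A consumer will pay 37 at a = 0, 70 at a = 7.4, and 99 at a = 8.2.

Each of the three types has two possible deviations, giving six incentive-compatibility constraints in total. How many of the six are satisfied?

Mid-quality (own payoff 70 − 6.8×7.4 = 19.68): to a=0 gives 37 → profitable ✗; to a=8.2 gives 99 − 6.8×8.2 = 43.24 → profitable ✗.
Low-quality (own payoff 37): to a=7.4 gives 70 − 12.1×7.4 = -19.54 → no gain ✓; to a=8.2 gives 99 − 12.1×8.2 = -0.22 → no gain ✓.
High-quality (own payoff 99 − 3.5×8.2 = 70.3): to a=0 gives 37 → no gain ✓; to a=7.4 gives 70 − 3.5×7.4 = 44.1 → no gain ✓.
4 of the 6 constraints hold; not an equilibrium.

4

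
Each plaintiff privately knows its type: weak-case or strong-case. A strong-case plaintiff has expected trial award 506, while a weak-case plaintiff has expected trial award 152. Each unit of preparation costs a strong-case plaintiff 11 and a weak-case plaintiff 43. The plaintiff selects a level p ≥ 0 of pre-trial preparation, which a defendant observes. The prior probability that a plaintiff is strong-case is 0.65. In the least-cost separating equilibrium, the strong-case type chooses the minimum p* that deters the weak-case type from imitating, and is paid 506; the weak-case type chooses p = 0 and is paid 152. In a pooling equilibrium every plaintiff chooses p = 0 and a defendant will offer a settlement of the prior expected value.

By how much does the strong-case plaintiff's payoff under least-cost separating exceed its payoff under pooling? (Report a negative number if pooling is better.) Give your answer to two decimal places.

33.34

Least-cost separating signal: p* solves 152 = 506 − 43·p*, so p* = (506 − 152)/43 ≈ 8.2326.
Strong-case type's separating payoff: 506 − 11 × p* = 506 − 11 × (506 − 152)/43 = 506 − 3894/43 ≈ 415.4419.
Pooling payoff: 0.65 × 506 + 0.35 × 152 = 382.1.
Difference: 415.4419 − 382.1 = 33.3419, i.e. 33.34 to two decimal places.
The strong-case type prefers to separate.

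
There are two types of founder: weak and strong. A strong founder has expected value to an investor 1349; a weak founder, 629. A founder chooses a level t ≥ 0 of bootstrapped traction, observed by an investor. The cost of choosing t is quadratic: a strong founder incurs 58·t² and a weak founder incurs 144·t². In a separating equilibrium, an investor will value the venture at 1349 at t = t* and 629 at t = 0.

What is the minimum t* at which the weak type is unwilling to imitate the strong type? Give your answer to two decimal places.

2.24

The weak type at t = 0 receives 629; imitating at t* yields 1349 − 144·t*².
Indifference: 629 = 1349 − 144·t*², so t*² = (1349 − 629) / 144 = 5.
t* = √5 ≈ 2.24.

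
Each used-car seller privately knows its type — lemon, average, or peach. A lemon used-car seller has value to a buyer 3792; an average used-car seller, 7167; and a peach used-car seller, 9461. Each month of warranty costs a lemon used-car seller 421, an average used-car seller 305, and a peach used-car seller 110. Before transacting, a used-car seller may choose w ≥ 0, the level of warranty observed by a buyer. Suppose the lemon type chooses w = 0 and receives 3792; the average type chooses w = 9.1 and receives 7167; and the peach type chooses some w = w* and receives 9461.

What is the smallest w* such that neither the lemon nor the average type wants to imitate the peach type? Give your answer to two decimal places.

16.62

Average type (on-path payoff 7167 − 305×9.1 = 4391.5) won't mimic when 4391.5 ≥ 9461 − 305·w*, i.e. w* ≥ 16.62.
Lemon type (on-path payoff 3792) won't mimic when 3792 ≥ 9461 − 421·w*, i.e. w* ≥ 13.47.
Both must hold, so w* = max(13.47, 16.62) = 16.62. The average type's constraint binds.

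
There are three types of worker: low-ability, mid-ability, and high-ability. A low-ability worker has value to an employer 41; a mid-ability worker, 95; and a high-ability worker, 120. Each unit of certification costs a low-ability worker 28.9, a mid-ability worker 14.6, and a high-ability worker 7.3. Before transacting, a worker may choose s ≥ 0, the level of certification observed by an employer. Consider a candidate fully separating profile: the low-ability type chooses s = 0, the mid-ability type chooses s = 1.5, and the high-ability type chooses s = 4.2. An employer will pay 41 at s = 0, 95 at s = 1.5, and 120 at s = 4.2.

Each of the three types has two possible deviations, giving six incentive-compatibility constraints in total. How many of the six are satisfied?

5

High-ability (own payoff 120 − 7.3×4.2 = 89.34): to s=0 gives 41 → no gain ✓; to s=1.5 gives 95 − 7.3×1.5 = 84.05 → no gain ✓.
Low-ability (own payoff 41): to s=1.5 gives 95 − 28.9×1.5 = 51.65 → profitable ✗; to s=4.2 gives 120 − 28.9×4.2 = -1.38 → no gain ✓.
Mid-ability (own payoff 95 − 14.6×1.5 = 73.1): to s=0 gives 41 → no gain ✓; to s=4.2 gives 120 − 14.6×4.2 = 58.68 → no gain ✓.
5 of the 6 constraints hold; not an equilibrium.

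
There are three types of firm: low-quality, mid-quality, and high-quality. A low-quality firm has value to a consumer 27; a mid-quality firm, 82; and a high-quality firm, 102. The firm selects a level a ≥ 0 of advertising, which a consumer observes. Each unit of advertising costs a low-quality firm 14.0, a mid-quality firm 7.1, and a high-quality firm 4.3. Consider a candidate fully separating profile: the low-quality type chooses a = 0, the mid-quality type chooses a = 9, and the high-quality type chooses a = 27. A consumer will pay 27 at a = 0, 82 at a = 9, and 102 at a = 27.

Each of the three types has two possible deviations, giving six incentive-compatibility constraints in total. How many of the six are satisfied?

High-quality (own payoff 102 − 4.3×27 = -14.1): to a=0 gives 27 → profitable ✗; to a=9 gives 82 − 4.3×9 = 43.3 → profitable ✗.
Low-quality (own payoff 27): to a=9 gives 82 − 14.0×9 = -44 → no gain ✓; to a=27 gives 102 − 14.0×27 = -276 → no gain ✓.
Mid-quality (own payoff 82 − 7.1×9 = 18.1): to a=0 gives 27 → profitable ✗; to a=27 gives 102 − 7.1×27 = -89.7 → no gain ✓.
3 of the 6 constraints hold; not an equilibrium.

3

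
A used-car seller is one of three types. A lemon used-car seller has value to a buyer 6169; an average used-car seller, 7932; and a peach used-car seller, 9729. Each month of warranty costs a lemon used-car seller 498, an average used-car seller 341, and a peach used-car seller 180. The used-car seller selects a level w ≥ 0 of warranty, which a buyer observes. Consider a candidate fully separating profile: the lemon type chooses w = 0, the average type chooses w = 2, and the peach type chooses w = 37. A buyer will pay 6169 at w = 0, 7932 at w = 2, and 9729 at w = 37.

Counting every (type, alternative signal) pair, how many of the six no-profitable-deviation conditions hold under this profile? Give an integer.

3

Average (own payoff 7932 − 341×2 = 7250): to w=0 gives 6169 → no gain ✓; to w=37 gives 9729 − 341×37 = -2888 → no gain ✓.
Lemon (own payoff 6169): to w=2 gives 7932 − 498×2 = 6936 → profitable ✗; to w=37 gives 9729 − 498×37 = -8697 → no gain ✓.
Peach (own payoff 9729 − 180×37 = 3069): to w=0 gives 6169 → profitable ✗; to w=2 gives 7932 − 180×2 = 7572 → profitable ✗.
3 of the 6 constraints hold; not an equilibrium.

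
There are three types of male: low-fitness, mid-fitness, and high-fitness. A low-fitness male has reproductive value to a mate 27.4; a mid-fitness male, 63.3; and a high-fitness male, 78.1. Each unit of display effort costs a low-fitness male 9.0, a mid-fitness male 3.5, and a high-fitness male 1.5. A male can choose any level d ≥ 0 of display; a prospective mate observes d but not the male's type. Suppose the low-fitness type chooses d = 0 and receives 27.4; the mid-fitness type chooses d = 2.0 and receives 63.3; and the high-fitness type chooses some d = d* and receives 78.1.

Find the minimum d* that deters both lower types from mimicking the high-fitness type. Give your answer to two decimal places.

6.23

Mid-fitness type (on-path payoff 63.3 − 3.5×2.0 = 56.3) won't mimic when 56.3 ≥ 78.1 − 3.5·d*, i.e. d* ≥ 6.23.
Low-fitness type (on-path payoff 27.4) won't mimic when 27.4 ≥ 78.1 − 9.0·d*, i.e. d* ≥ 5.63.
Both must hold, so d* = max(5.63, 6.23) = 6.23. The mid-fitness type's constraint binds.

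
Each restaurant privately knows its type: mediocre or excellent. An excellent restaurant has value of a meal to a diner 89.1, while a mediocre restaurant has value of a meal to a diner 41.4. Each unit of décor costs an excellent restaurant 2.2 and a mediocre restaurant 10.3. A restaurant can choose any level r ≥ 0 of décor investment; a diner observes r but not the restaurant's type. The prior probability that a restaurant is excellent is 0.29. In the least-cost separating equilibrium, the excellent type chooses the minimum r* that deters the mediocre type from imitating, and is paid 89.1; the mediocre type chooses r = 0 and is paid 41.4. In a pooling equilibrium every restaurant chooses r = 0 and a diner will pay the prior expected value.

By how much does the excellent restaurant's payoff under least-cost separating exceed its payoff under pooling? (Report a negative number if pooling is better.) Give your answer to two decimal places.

Least-cost separating signal: r* solves 41.4 = 89.1 − 10.3·r*, so r* = (89.1 − 41.4)/10.3 ≈ 4.6311.
Excellent type's separating payoff: 89.1 − 2.2 × r* = 89.1 − 2.2 × (89.1 − 41.4)/10.3 = 89.1 − 104.94/10.3 ≈ 78.9117.
Pooling payoff: 0.29 × 89.1 + 0.71 × 41.4 = 55.233.
Difference: 78.9117 − 55.233 = 23.6787, i.e. 23.68 to two decimal places.
The excellent type prefers to separate.

23.68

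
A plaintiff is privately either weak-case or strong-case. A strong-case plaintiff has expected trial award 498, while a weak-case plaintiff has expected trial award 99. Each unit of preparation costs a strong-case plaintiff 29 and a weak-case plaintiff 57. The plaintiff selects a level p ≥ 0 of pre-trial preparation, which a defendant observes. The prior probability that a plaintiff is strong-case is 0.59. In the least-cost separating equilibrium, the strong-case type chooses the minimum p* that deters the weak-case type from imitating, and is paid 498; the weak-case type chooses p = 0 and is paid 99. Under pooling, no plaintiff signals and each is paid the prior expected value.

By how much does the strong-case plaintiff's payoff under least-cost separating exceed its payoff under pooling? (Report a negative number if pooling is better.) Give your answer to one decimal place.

-39.4

Least-cost separating signal: p* solves 99 = 498 − 57·p*, so p* = (498 − 99)/57 = 7.
Strong-case type's separating payoff: 498 − 29 × p* = 498 − 29 × (498 − 99)/57 = 498 − 11571/57 = 295.
Pooling payoff: 0.59 × 498 + 0.41 × 99 = 334.41.
Difference: 295 − 334.41 = -39.41, i.e. -39.4 to one decimal place.
The strong-case type would prefer the pooling outcome.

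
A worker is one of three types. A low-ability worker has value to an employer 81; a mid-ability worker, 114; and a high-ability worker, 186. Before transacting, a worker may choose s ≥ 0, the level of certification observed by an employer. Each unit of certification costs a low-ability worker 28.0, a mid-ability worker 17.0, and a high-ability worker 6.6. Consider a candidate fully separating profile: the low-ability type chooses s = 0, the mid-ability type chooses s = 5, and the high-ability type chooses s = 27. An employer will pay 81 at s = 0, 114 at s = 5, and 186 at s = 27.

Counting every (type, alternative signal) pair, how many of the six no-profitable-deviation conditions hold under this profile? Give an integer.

Low-ability (own payoff 81): to s=5 gives 114 − 28.0×5 = -26 → no gain ✓; to s=27 gives 186 − 28.0×27 = -570 → no gain ✓.
High-ability (own payoff 186 − 6.6×27 = 7.8): to s=0 gives 81 → profitable ✗; to s=5 gives 114 − 6.6×5 = 81 → profitable ✗.
Mid-ability (own payoff 114 − 17.0×5 = 29): to s=0 gives 81 → profitable ✗; to s=27 gives 186 − 17.0×27 = -273 → no gain ✓.
3 of the 6 constraints hold; not an equilibrium.

3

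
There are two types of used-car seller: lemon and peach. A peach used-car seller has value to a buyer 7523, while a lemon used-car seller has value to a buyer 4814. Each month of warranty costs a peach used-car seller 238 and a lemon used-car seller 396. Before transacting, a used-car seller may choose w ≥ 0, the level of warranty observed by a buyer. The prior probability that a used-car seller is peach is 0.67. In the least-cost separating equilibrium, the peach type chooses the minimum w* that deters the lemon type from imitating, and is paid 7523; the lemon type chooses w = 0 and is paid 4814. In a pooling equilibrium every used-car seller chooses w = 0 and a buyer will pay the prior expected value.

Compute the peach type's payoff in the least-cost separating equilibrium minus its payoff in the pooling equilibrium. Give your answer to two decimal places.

-734.17

Least-cost separating signal: w* solves 4814 = 7523 − 396·w*, so w* = (7523 − 4814)/396 ≈ 6.8409.
Peach type's separating payoff: 7523 − 238 × w* = 7523 − 238 × (7523 − 4814)/396 = 7523 − 644742/396 ≈ 5894.8636.
Pooling payoff: 0.67 × 7523 + 0.33 × 4814 = 6629.03.
Difference: 5894.8636 − 6629.03 = -734.1664, i.e. -734.17 to two decimal places.
The peach type would prefer the pooling outcome.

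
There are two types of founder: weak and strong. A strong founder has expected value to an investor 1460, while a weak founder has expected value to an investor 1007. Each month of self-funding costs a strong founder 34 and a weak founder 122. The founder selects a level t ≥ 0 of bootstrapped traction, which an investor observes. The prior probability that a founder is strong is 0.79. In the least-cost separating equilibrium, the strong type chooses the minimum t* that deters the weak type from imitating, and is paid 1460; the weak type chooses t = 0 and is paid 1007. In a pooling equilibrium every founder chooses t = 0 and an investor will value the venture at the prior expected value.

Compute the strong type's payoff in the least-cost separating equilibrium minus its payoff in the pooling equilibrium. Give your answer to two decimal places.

Least-cost separating signal: t* solves 1007 = 1460 − 122·t*, so t* = (1460 − 1007)/122 ≈ 3.7131.
Strong type's separating payoff: 1460 − 34 × t* = 1460 − 34 × (1460 − 1007)/122 = 1460 − 15402/122 ≈ 1333.7541.
Pooling payoff: 0.79 × 1460 + 0.21 × 1007 = 1364.87.
Difference: 1333.7541 − 1364.87 = -31.1159, i.e. -31.12 to two decimal places.
The strong type would prefer the pooling outcome.

-31.12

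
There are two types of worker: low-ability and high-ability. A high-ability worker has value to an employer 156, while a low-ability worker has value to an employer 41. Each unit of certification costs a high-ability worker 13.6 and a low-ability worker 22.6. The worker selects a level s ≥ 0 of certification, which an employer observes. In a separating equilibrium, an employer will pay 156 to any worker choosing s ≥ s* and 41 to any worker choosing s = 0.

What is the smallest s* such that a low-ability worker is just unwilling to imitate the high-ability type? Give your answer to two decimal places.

5.09

A low-ability worker choosing s = 0 receives 41.
Imitating at s* instead would pay 156 at cost 22.6·s*, netting 156 − 22.6·s*.
Indifference: 41 = 156 − 22.6·s*, so s* = (156 − 41) / 22.6 ≈ 5.09.
This is the low-ability type's binding incentive-compatibility constraint; any s ≥ 5.09 sustains separation on that side.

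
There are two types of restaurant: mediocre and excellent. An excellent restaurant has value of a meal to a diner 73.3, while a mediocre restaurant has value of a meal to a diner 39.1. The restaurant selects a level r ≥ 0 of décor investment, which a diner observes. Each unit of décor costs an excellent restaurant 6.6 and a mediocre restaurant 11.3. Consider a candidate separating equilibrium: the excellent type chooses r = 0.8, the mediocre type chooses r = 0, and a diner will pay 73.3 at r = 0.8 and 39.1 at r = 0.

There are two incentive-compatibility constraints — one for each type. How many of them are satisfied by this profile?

1

Mediocre type: stay at 0 → 39.1; mimic → 73.3 − 11.3 × 0.8 = 64.26. IC fails (39.1 < 64.26).
Excellent type: signal → 73.3 − 6.6 × 0.8 = 68.02; deviate to 0 → 39.1. IC holds (68.02 ≥ 39.1).
1 of 2 constraints hold, so this profile is not an equilibrium.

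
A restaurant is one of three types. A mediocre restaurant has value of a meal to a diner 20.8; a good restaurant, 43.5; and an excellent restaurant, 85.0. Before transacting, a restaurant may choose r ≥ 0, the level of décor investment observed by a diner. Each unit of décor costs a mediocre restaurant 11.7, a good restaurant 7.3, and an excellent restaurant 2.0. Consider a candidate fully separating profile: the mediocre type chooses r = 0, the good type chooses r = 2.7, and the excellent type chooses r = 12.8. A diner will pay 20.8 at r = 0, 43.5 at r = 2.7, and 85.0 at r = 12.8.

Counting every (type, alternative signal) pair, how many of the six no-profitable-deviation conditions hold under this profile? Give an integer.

Good (own payoff 43.5 − 7.3×2.7 = 23.79): to r=0 gives 20.8 → no gain ✓; to r=12.8 gives 85.0 − 7.3×12.8 = -8.44 → no gain ✓.
Mediocre (own payoff 20.8): to r=2.7 gives 43.5 − 11.7×2.7 = 11.91 → no gain ✓; to r=12.8 gives 85.0 − 11.7×12.8 = -64.76 → no gain ✓.
Excellent (own payoff 85.0 − 2.0×12.8 = 59.4): to r=0 gives 20.8 → no gain ✓; to r=2.7 gives 43.5 − 2.0×2.7 = 38.1 → no gain ✓.
6 of the 6 constraints hold; this profile is a separating equilibrium.

6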